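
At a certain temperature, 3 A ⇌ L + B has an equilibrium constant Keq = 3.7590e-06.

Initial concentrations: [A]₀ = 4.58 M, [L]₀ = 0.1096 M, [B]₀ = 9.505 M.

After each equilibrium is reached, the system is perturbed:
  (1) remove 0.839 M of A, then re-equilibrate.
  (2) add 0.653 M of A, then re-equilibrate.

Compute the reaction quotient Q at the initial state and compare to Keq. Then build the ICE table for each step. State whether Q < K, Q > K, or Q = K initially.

Q₀ = 0.01084 vs Keq = 3.7590e-06 ⇒ Q>K, reverse
Step 1:
                   A          L          B
  init          4.58     0.1096      9.505
  Δ           0.3287    -0.1096    -0.1096
  eq           4.909 4.7320e-05      9.395
  solve Keq expr → x = -0.1096; check Q = 3.7590e-06
Then remove 0.839 M of A.
Step 2:
                   A          L          B
  init          4.07 4.7320e-05      9.395
  Δ       6.1055e-05 -2.0352e-05 -2.0352e-05
  eq            4.07 2.6968e-05      9.395
  solve Keq expr → x = -2.0352e-05; check Q = 3.7590e-06
Then add 0.653 M of A.
Step 3:
                   A          L          B
  init         4.723 2.6968e-05      9.395
  Δ       -4.5523e-05 1.5174e-05 1.5174e-05
  eq           4.723 4.2142e-05      9.395
  solve Keq expr → x = 1.5174e-05; check Q = 3.7590e-06

Q₀ = 0.01084; Q > K (proceeds reverse)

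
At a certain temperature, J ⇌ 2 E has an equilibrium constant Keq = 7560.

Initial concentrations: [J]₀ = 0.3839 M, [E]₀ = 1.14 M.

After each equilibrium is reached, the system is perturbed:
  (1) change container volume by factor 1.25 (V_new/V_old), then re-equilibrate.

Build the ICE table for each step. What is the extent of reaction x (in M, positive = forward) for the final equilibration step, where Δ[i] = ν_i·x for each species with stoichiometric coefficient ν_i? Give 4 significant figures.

Q₀ = 3.385 vs Keq = 7560 ⇒ Q<K, forward
Step 1:
                  J         E
  Initial    0.3839      1.14
  Change    -0.3834    0.7668
  Equil   4.8096e-04     1.907
  solve Keq expr → x = 0.3834; check Q = 7560
Then change container volume by factor 1.25 (V_new/V_old).
Step 2:
                  J         E
  Initial 3.8477e-04     1.525
  Change  -7.6891e-05 1.5378e-04
  Equil   3.0787e-04     1.526
  solve Keq expr → x = 7.6891e-05; check Q = 7560

x = 7.6891e-05 M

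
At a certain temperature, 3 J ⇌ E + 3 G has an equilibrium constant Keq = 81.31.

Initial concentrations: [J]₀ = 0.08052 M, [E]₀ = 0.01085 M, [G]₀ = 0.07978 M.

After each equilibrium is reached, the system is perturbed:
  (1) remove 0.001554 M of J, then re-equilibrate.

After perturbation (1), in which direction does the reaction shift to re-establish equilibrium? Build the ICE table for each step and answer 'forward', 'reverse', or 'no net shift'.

Q₀ = 0.01055 vs Keq = 81.31 ⇒ Q<K, forward
Step 1:
                    J           E           G
  I           0.08052     0.01085     0.07978
  C          -0.06937     0.02312     0.06937
  E           0.01115     0.03397      0.1491
  solve Keq expr → x = 0.02312; check Q = 81.31
Then remove 0.001554 M of J.
Step 2:
                    J           E           G
  I          0.009596     0.03397      0.1491
  C          0.001399 -4.6623e-04   -0.001399
  E           0.01099     0.03351      0.1478
  solve Keq expr → x = -4.6623e-04; check Q = 81.31

Direction: reverse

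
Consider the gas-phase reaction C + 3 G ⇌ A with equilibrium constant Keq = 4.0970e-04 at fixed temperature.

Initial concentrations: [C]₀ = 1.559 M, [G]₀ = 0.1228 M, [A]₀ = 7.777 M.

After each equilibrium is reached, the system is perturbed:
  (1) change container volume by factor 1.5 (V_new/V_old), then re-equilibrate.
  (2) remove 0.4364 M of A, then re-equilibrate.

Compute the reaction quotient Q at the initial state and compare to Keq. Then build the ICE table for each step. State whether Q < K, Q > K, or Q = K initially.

Q₀ = 2694; Q > K (proceeds reverse)

Q₀ = 2694 vs Keq = 4.0970e-04 ⇒ Q>K, reverse
Step 1:
                   C          G          A
  Initial      1.559     0.1228      7.777
  Change        3.94      11.82      -3.94
  Equil        5.499      11.94      3.837
  solve Keq expr → x = -3.94; check Q = 4.0970e-04
Then change container volume by factor 1.5 (V_new/V_old).
Step 2:
                   C          G          A
  Initial      3.666      7.962      2.558
  Change      0.7118      2.135    -0.7118
  Equil        4.378       10.1      1.846
  solve Keq expr → x = -0.7118; check Q = 4.0970e-04
Then remove 0.4364 M of A.
Step 3:
                   C          G          A
  Initial      4.378       10.1       1.41
  Change     -0.1483    -0.4449     0.1483
  Equil        4.229      9.652      1.558
  solve Keq expr → x = 0.1483; check Q = 4.0970e-04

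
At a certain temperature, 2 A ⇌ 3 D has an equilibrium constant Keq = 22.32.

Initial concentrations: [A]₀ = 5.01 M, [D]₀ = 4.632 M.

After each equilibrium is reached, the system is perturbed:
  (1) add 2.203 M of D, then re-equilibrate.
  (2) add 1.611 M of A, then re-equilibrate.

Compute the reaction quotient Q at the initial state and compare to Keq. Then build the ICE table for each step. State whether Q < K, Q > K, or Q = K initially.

Q₀ = 3.959; Q < K (proceeds forward)

Q₀ = 3.959 vs Keq = 22.32 ⇒ Q<K, forward
Step 1:
                  A         D
  I            5.01     4.632
  C          -1.361     2.041
  E           3.649     6.673
  solve Keq expr → x = 0.6805; check Q = 22.32
Then add 2.203 M of D.
Step 2:
                  A         D
  I           3.649     8.876
  C          0.8228    -1.234
  E           4.472     7.642
  solve Keq expr → x = -0.4114; check Q = 22.32
Then add 1.611 M of A.
Step 3:
                  A         D
  I           6.083     7.642
  C         -0.6827     1.024
  E             5.4     8.666
  solve Keq expr → x = 0.3414; check Q = 22.32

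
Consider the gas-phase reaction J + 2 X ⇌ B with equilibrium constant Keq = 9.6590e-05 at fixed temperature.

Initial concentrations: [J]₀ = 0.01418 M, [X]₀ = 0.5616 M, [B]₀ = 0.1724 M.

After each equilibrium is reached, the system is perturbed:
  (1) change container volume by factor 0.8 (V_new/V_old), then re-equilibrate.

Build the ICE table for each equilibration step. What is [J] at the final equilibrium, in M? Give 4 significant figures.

[J]_eq = 0.2332 M

Q₀ = 38.55 vs Keq = 9.6590e-05 ⇒ Q>K, reverse
Step 1:
                    J           X           B
  init        0.01418      0.5616      0.1724
  Δ            0.1724      0.3448     -0.1724
  eq           0.1866      0.9064  1.4804e-05
  solve Keq expr → x = -0.1724; check Q = 9.6590e-05
Then change container volume by factor 0.8 (V_new/V_old).
Step 2:
                    J           X           B
  init         0.2332       1.133  1.8505e-05
  Δ       -1.0407e-05 -2.0813e-05  1.0407e-05
  eq           0.2332       1.133  2.8911e-05
  solve Keq expr → x = 1.0407e-05; check Q = 9.6590e-05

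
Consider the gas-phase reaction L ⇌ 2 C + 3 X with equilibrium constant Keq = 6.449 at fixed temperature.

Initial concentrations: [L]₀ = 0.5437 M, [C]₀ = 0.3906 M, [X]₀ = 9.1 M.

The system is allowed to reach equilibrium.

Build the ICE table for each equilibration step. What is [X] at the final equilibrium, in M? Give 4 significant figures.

Q₀ = 211.5 vs Keq = 6.449 ⇒ Q>K, reverse
Step 1:
                  L         C         X
  init       0.5437    0.3906       9.1
  Δ          0.1535   -0.3071   -0.4606
  eq         0.6972   0.08351     8.639
  solve Keq expr → x = -0.1535; check Q = 6.449

[X]_eq = 8.639 M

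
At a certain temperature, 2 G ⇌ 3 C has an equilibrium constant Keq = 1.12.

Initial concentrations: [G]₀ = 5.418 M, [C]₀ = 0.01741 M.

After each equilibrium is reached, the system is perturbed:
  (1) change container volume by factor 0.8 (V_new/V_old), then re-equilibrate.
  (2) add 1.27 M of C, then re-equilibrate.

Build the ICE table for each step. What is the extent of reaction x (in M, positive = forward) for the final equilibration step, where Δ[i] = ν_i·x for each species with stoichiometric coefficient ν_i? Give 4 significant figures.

x = -0.334 M

Q₀ = 1.7977e-07 vs Keq = 1.12 ⇒ Q<K, forward
Step 1:
                   G          C
  Initial      5.418    0.01741
  Change      -1.661      2.492
  Equil        3.757       2.51
  solve Keq expr → x = 0.8307; check Q = 1.12
Then change container volume by factor 0.8 (V_new/V_old).
Step 2:
                   G          C
  Initial      4.696      3.137
  Change      0.1176    -0.1764
  Equil        4.813      2.961
  solve Keq expr → x = -0.05881; check Q = 1.12
Then add 1.27 M of C.
Step 3:
                   G          C
  Initial      4.813      4.231
  Change       0.668     -1.002
  Equil        5.481      3.228
  solve Keq expr → x = -0.334; check Q = 1.12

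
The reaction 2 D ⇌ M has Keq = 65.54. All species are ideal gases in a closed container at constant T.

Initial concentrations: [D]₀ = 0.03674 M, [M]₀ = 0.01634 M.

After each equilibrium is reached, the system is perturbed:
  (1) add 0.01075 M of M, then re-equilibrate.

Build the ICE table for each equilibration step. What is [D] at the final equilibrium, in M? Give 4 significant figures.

[D]_eq = 0.0228 M

Q₀ = 12.11 vs Keq = 65.54 ⇒ Q<K, forward
Step 1:
                    D           M
  init        0.03674     0.01634
  Δ          -0.01723    0.008614
  eq          0.01951     0.02495
  solve Keq expr → x = 0.008614; check Q = 65.54
Then add 0.01075 M of M.
Step 2:
                    D           M
  init        0.01951      0.0357
  Δ          0.003284   -0.001642
  eq           0.0228     0.03406
  solve Keq expr → x = -0.001642; check Q = 65.54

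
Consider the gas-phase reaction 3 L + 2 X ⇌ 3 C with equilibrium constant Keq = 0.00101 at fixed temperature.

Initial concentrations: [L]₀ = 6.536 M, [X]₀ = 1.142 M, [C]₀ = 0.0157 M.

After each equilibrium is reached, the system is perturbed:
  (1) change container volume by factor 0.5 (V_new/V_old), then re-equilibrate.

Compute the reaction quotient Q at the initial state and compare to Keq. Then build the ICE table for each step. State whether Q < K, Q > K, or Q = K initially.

Q₀ = 1.0627e-08 vs Keq = 0.00101 ⇒ Q<K, forward
Step 1:
                    L           X           C
  init          6.536       1.142      0.0157
  Δ           -0.5072     -0.3382      0.5072
  eq            6.029      0.8038      0.5229
  solve Keq expr → x = 0.1691; check Q = 0.00101
Then change container volume by factor 0.5 (V_new/V_old).
Step 2:
                    L           X           C
  init          12.06       1.608       1.046
  Δ           -0.3852     -0.2568      0.3852
  eq            11.67       1.351       1.431
  solve Keq expr → x = 0.1284; check Q = 0.00101

Q₀ = 1.0627e-08; Q < K (proceeds forward)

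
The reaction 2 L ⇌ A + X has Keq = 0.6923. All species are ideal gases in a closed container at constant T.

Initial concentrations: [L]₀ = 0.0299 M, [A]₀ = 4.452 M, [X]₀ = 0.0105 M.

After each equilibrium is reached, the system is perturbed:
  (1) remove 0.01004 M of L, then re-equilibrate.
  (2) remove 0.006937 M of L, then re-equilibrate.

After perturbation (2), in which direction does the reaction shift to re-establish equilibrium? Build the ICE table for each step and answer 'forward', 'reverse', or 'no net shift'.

Direction: reverse

Q₀ = 52.29 vs Keq = 0.6923 ⇒ Q>K, reverse
Step 1:
                   L          A          X
  Initial     0.0299      4.452     0.0105
  Change     0.02022   -0.01011   -0.01011
  Equil      0.05012      4.442 3.9147e-04
  solve Keq expr → x = -0.01011; check Q = 0.6923
Then remove 0.01004 M of L.
Step 2:
                   L          A          X
  Initial    0.04008      4.442 3.9147e-04
  Change  2.7535e-04 -1.3768e-04 -1.3768e-04
  Equil      0.04035      4.442 2.5379e-04
  solve Keq expr → x = -1.3768e-04; check Q = 0.6923
Then remove 0.006937 M of L.
Step 3:
                   L          A          X
  Initial    0.03342      4.442 2.5379e-04
  Change  1.5625e-04 -7.8124e-05 -7.8124e-05
  Equil      0.03357      4.442 1.7567e-04
  solve Keq expr → x = -7.8124e-05; check Q = 0.6923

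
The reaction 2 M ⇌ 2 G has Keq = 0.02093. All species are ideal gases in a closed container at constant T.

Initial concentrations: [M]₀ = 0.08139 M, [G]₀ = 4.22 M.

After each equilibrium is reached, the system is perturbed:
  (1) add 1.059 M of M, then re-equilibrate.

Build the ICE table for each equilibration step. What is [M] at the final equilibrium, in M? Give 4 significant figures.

[M]_eq = 4.683 M

Q₀ = 2688 vs Keq = 0.02093 ⇒ Q>K, reverse
Step 1:
                  M         G
  Initial   0.08139      4.22
  Change      3.676    -3.676
  Equil       3.758    0.5436
  solve Keq expr → x = -1.838; check Q = 0.02093
Then add 1.059 M of M.
Step 2:
                  M         G
  Initial     4.817    0.5436
  Change    -0.1338    0.1338
  Equil       4.683    0.6775
  solve Keq expr → x = 0.06692; check Q = 0.02093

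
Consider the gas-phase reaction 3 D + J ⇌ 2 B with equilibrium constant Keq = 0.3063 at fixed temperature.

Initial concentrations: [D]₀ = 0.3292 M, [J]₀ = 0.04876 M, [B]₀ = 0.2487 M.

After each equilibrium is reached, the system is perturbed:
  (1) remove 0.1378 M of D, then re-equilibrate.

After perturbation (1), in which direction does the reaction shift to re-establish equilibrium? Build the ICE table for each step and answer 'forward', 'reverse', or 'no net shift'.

Direction: reverse

Q₀ = 35.56 vs Keq = 0.3063 ⇒ Q>K, reverse
Step 1:
                   D          J          B
  I           0.3292    0.04876     0.2487
  C           0.2434    0.08114    -0.1623
  E           0.5726     0.1299    0.08643
  solve Keq expr → x = -0.08114; check Q = 0.3063
Then remove 0.1378 M of D.
Step 2:
                   D          J          B
  I           0.4348     0.1299    0.08643
  C          0.03087    0.01029   -0.02058
  E           0.4657     0.1402    0.06585
  solve Keq expr → x = -0.01029; check Q = 0.3063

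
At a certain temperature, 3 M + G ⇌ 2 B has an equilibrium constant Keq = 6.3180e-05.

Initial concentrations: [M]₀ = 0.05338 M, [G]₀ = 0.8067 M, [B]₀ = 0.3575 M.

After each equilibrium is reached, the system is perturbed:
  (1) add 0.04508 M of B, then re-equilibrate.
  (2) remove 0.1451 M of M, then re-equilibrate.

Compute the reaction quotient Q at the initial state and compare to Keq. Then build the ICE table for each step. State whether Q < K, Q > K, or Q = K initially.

Q₀ = 1042; Q > K (proceeds reverse)

Q₀ = 1042 vs Keq = 6.3180e-05 ⇒ Q>K, reverse
Step 1:
                  M         G         B
  I         0.05338    0.8067    0.3575
  C           0.531     0.177    -0.354
  E          0.5843    0.9837  0.003521
  solve Keq expr → x = -0.177; check Q = 6.3180e-05
Then add 0.04508 M of B.
Step 2:
                  M         G         B
  I          0.5843    0.9837    0.0486
  C         0.06662   0.02221  -0.04441
  E           0.651     1.006  0.004187
  solve Keq expr → x = -0.02221; check Q = 6.3180e-05
Then remove 0.1451 M of M.
Step 3:
                  M         G         B
  I          0.5059     1.006  0.004187
  C        0.001952 6.5060e-04 -0.001301
  E          0.5078     1.007  0.002886
  solve Keq expr → x = -6.5060e-04; check Q = 6.3180e-05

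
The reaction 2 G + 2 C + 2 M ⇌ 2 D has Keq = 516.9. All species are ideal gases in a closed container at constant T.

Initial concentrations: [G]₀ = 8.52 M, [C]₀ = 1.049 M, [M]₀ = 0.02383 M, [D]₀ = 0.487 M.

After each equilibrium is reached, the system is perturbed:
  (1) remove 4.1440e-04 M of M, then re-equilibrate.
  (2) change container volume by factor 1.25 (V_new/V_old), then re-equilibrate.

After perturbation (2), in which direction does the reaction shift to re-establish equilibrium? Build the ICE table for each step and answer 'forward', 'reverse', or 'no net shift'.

Direction: reverse

Q₀ = 5.229 vs Keq = 516.9 ⇒ Q<K, forward
Step 1:
                   G          C          M          D
  Initial       8.52      1.049    0.02383      0.487
  Change    -0.02127   -0.02127   -0.02127    0.02127
  Equil        8.499      1.028    0.00256     0.5083
  solve Keq expr → x = 0.01064; check Q = 516.9
Then remove 4.1440e-04 M of M.
Step 2:
                   G          C          M          D
  Initial      8.499      1.028   0.002145     0.5083
  Change  4.1118e-04 4.1118e-04 4.1118e-04 -4.1118e-04
  Equil        8.499      1.028   0.002556     0.5079
  solve Keq expr → x = -2.0559e-04; check Q = 516.9
Then change container volume by factor 1.25 (V_new/V_old).
Step 3:
                   G          C          M          D
  Initial      6.799     0.8225   0.002045     0.4063
  Change    0.001136   0.001136   0.001136  -0.001136
  Equil          6.8     0.8236   0.003182     0.4052
  solve Keq expr → x = -5.6824e-04; check Q = 516.9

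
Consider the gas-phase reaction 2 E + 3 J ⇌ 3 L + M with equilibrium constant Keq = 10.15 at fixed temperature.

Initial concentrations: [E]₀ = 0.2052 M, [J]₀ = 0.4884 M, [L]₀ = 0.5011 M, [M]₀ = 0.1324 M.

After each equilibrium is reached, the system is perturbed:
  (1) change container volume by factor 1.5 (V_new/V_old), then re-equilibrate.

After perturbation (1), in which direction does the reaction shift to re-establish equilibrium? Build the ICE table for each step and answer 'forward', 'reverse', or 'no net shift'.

Direction: reverse

Q₀ = 3.396 vs Keq = 10.15 ⇒ Q<K, forward
Step 1:
                   E          J          L          M
  Initial     0.2052     0.4884     0.5011     0.1324
  Change     -0.0337   -0.05056    0.05056    0.01685
  Equil       0.1715     0.4378     0.5517     0.1493
  solve Keq expr → x = 0.01685; check Q = 10.15
Then change container volume by factor 1.5 (V_new/V_old).
Step 2:
                   E          J          L          M
  Initial     0.1143     0.2919     0.3678     0.0995
  Change    0.008179    0.01227   -0.01227   -0.00409
  Equil       0.1225     0.3042     0.3555    0.09541
  solve Keq expr → x = -0.00409; check Q = 10.15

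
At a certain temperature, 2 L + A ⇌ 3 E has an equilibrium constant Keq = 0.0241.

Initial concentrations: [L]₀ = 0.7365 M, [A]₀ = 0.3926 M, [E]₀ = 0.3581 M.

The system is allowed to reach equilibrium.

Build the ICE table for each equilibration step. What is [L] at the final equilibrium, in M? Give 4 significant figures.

[L]_eq = 0.8438 M

Q₀ = 0.2156 vs Keq = 0.0241 ⇒ Q>K, reverse
Step 1:
                   L          A          E
  Initial     0.7365     0.3926     0.3581
  Change      0.1073    0.05366     -0.161
  Equil       0.8438     0.4463     0.1971
  solve Keq expr → x = -0.05366; check Q = 0.0241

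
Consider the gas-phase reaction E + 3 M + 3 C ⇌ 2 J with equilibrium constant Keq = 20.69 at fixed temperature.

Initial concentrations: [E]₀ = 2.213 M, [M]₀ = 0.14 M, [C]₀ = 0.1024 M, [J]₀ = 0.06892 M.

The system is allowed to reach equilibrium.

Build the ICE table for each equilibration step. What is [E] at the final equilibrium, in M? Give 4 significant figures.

Q₀ = 728.5 vs Keq = 20.69 ⇒ Q>K, reverse
Step 1:
                  E         M         C         J
  init        2.213      0.14    0.1024   0.06892
  Δ         0.01722   0.05167   0.05167  -0.03445
  eq           2.23    0.1917    0.1541   0.03447
  solve Keq expr → x = -0.01722; check Q = 20.69

[E]_eq = 2.23 M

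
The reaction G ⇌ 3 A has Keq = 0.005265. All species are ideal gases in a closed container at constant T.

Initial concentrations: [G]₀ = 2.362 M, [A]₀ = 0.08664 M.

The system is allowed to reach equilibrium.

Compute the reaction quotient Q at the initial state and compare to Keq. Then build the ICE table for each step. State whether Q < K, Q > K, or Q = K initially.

Q₀ = 2.7534e-04; Q < K (proceeds forward)

Q₀ = 2.7534e-04 vs Keq = 0.005265 ⇒ Q<K, forward
Step 1:
                   G          A
  Initial      2.362    0.08664
  Change    -0.04782     0.1435
  Equil        2.314     0.2301
  solve Keq expr → x = 0.04782; check Q = 0.005265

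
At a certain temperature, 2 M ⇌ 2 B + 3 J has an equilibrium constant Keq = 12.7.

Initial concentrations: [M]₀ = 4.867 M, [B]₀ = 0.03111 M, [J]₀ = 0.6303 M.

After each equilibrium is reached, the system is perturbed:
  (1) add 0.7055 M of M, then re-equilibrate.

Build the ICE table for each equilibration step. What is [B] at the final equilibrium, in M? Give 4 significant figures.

Q₀ = 1.0231e-05 vs Keq = 12.7 ⇒ Q<K, forward
Step 1:
                  M         B         J
  Initial     4.867   0.03111    0.6303
  Change     -1.788     1.788     2.683
  Equil       3.079     1.819     3.313
  solve Keq expr → x = 0.8942; check Q = 12.7
Then add 0.7055 M of M.
Step 2:
                  M         B         J
  Initial     3.784     1.819     3.313
  Change    -0.1416    0.1416    0.2124
  Equil       3.642     1.961     3.525
  solve Keq expr → x = 0.07081; check Q = 12.7

[B]_eq = 1.961 M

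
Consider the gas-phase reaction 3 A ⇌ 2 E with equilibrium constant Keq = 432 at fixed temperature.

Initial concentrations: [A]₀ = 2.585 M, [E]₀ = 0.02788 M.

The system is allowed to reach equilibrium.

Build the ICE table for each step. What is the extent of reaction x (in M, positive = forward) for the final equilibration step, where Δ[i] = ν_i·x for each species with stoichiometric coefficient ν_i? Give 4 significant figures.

Q₀ = 4.4999e-05 vs Keq = 432 ⇒ Q<K, forward
Step 1:
                    A           E
  I             2.585     0.02788
  C            -2.402       1.601
  E            0.1831       1.629
  solve Keq expr → x = 0.8006; check Q = 432

x = 0.8006 M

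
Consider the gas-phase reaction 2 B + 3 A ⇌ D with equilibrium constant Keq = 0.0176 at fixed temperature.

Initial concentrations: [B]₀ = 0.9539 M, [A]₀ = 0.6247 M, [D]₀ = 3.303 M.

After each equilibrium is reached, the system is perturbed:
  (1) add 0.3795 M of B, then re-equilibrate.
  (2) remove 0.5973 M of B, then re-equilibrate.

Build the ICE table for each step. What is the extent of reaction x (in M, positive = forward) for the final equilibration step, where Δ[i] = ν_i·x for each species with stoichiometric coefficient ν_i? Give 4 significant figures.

x = -0.09245 M

Q₀ = 14.89 vs Keq = 0.0176 ⇒ Q>K, reverse
Step 1:
                  B         A         D
  I          0.9539    0.6247     3.303
  C           1.505     2.258   -0.7527
  E           2.459     2.883      2.55
  solve Keq expr → x = -0.7527; check Q = 0.0176
Then add 0.3795 M of B.
Step 2:
                  B         A         D
  I           2.839     2.883      2.55
  C         -0.1138   -0.1707    0.0569
  E           2.725     2.712     2.607
  solve Keq expr → x = 0.0569; check Q = 0.0176
Then remove 0.5973 M of B.
Step 3:
                  B         A         D
  I           2.128     2.712     2.607
  C          0.1849    0.2773  -0.09245
  E           2.313     2.989     2.515
  solve Keq expr → x = -0.09245; check Q = 0.0176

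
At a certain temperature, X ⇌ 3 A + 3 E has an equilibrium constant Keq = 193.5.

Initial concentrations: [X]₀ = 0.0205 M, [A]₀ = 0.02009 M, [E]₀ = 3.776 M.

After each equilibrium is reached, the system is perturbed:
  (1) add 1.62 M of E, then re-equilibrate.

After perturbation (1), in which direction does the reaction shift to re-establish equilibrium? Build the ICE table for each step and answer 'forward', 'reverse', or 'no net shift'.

Q₀ = 0.0213 vs Keq = 193.5 ⇒ Q<K, forward
Step 1:
                   X          A          E
  Initial     0.0205    0.02009      3.776
  Change    -0.02034    0.06103    0.06103
  Equil   1.5586e-04    0.08112      3.837
  solve Keq expr → x = 0.02034; check Q = 193.5
Then add 1.62 M of E.
Step 2:
                   X          A          E
  Initial 1.5586e-04    0.08112      5.457
  Change  2.7857e-04 -8.3572e-04 -8.3572e-04
  Equil   4.3443e-04    0.08029      5.456
  solve Keq expr → x = -2.7857e-04; check Q = 193.5

Direction: reverse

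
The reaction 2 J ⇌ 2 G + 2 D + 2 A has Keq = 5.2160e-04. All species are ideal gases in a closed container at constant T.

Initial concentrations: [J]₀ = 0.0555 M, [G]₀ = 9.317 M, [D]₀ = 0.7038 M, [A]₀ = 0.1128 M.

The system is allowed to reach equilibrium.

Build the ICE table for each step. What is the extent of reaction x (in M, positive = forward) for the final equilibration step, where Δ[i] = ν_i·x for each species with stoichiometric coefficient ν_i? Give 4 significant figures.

x = -0.05605 M

Q₀ = 177.6 vs Keq = 5.2160e-04 ⇒ Q>K, reverse
Step 1:
                   J          G          D          A
  I           0.0555      9.317     0.7038     0.1128
  C           0.1121    -0.1121    -0.1121    -0.1121
  E           0.1676      9.205     0.5917 7.0277e-04
  solve Keq expr → x = -0.05605; check Q = 5.2160e-04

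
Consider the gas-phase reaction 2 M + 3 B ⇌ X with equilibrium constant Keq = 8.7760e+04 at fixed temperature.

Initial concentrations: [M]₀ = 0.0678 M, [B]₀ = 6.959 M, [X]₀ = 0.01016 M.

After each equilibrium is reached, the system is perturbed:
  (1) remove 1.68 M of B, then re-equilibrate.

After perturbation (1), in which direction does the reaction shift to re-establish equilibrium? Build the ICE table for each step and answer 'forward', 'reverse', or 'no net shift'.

Q₀ = 0.006558 vs Keq = 8.7760e+04 ⇒ Q<K, forward
Step 1:
                  M         B         X
  init       0.0678     6.959   0.01016
  Δ        -0.06776   -0.1016   0.03388
  eq      3.9449e-05     6.857   0.04404
  solve Keq expr → x = 0.03388; check Q = 8.7760e+04
Then remove 1.68 M of B.
Step 2:
                  M         B         X
  init    3.9449e-05     5.177   0.04404
  Δ       2.0676e-05 3.1014e-05 -1.0338e-05
  eq      6.0126e-05     5.177   0.04403
  solve Keq expr → x = -1.0338e-05; check Q = 8.7760e+04

Direction: reverse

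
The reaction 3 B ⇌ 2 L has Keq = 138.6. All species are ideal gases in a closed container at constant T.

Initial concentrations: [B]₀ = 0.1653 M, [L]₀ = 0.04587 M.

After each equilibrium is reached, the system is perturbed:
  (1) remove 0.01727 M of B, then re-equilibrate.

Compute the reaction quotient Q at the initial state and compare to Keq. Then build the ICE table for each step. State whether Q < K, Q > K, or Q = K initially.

Q₀ = 0.4658; Q < K (proceeds forward)

Q₀ = 0.4658 vs Keq = 138.6 ⇒ Q<K, forward
Step 1:
                   B          L
  Initial     0.1653    0.04587
  Change     -0.1172    0.07816
  Equil      0.04806      0.124
  solve Keq expr → x = 0.03908; check Q = 138.6
Then remove 0.01727 M of B.
Step 2:
                   B          L
  Initial    0.03079      0.124
  Change      0.0147  -0.009802
  Equil      0.04549     0.1142
  solve Keq expr → x = -0.004901; check Q = 138.6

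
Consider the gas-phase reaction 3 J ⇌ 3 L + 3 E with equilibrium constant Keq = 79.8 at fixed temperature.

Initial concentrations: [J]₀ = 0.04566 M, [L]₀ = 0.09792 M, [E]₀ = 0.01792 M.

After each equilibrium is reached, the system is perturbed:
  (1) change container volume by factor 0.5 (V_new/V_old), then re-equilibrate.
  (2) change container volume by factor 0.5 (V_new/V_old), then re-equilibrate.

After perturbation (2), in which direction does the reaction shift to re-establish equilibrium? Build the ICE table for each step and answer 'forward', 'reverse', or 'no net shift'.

Direction: reverse

Q₀ = 5.6757e-05 vs Keq = 79.8 ⇒ Q<K, forward
Step 1:
                    J           L           E
  init        0.04566     0.09792     0.01792
  Δ          -0.04364     0.04364     0.04364
  eq         0.002024      0.1416     0.06156
  solve Keq expr → x = 0.01455; check Q = 79.8
Then change container volume by factor 0.5 (V_new/V_old).
Step 2:
                    J           L           E
  init       0.004048      0.2831      0.1231
  Δ          0.003702   -0.003702   -0.003702
  eq          0.00775      0.2794      0.1194
  solve Keq expr → x = -0.001234; check Q = 79.8
Then change container volume by factor 0.5 (V_new/V_old).
Step 3:
                    J           L           E
  init         0.0155      0.5588      0.2388
  Δ           0.01311    -0.01311    -0.01311
  eq          0.02861      0.5457      0.2257
  solve Keq expr → x = -0.00437; check Q = 79.8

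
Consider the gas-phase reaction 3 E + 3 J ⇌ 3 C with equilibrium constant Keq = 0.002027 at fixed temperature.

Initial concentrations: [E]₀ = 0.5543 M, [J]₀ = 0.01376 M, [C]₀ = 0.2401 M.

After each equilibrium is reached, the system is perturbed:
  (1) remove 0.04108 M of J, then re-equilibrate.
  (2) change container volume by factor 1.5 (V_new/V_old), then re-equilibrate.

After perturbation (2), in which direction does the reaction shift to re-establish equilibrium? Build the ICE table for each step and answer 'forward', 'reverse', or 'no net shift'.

Q₀ = 3.1195e+04 vs Keq = 0.002027 ⇒ Q>K, reverse
Step 1:
                  E         J         C
  Initial    0.5543   0.01376    0.2401
  Change     0.2175    0.2175   -0.2175
  Equil      0.7718    0.2313   0.02259
  solve Keq expr → x = -0.0725; check Q = 0.002027
Then remove 0.04108 M of J.
Step 2:
                  E         J         C
  Initial    0.7718    0.1902   0.02259
  Change   0.003576  0.003576 -0.003576
  Equil      0.7754    0.1938   0.01901
  solve Keq expr → x = -0.001192; check Q = 0.002027
Then change container volume by factor 1.5 (V_new/V_old).
Step 3:
                  E         J         C
  Initial    0.5169    0.1292   0.01268
  Change   0.003904  0.003904 -0.003904
  Equil      0.5208    0.1331  0.008772
  solve Keq expr → x = -0.001301; check Q = 0.002027

Direction: reverse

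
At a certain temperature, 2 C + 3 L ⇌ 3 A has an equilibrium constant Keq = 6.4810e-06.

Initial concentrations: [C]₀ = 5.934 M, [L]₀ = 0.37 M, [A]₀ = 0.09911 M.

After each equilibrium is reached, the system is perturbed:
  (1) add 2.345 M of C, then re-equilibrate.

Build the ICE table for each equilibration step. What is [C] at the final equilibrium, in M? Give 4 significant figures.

[C]_eq = 8.323 M

Q₀ = 5.4582e-04 vs Keq = 6.4810e-06 ⇒ Q>K, reverse
Step 1:
                  C         L         A
  init        5.934      0.37   0.09911
  Δ         0.04797   0.07196  -0.07196
  eq          5.982     0.442   0.02715
  solve Keq expr → x = -0.02399; check Q = 6.4810e-06
Then add 2.345 M of C.
Step 2:
                  C         L         A
  init        8.327     0.442   0.02715
  Δ       -0.004141 -0.006212  0.006212
  eq          8.323    0.4357   0.03337
  solve Keq expr → x = 0.002071; check Q = 6.4810e-06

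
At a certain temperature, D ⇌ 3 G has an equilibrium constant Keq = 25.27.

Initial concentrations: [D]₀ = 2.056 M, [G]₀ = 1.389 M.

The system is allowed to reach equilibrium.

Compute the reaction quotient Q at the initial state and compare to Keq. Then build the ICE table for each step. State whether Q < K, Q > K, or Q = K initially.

Q₀ = 1.303 vs Keq = 25.27 ⇒ Q<K, forward
Step 1:
                   D          G
  init         2.056      1.389
  Δ          -0.6364      1.909
  eq            1.42      3.298
  solve Keq expr → x = 0.6364; check Q = 25.27

Q₀ = 1.303; Q < K (proceeds forward)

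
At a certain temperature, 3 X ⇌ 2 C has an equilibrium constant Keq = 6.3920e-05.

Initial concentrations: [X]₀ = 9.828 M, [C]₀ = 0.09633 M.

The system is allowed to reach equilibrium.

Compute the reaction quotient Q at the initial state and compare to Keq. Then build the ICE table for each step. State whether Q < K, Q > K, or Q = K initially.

Q₀ = 9.7752e-06; Q < K (proceeds forward)

Q₀ = 9.7752e-06 vs Keq = 6.3920e-05 ⇒ Q<K, forward
Step 1:
                  X         C
  init        9.828   0.09633
  Δ          -0.213     0.142
  eq          9.615    0.2384
  solve Keq expr → x = 0.07102; check Q = 6.3920e-05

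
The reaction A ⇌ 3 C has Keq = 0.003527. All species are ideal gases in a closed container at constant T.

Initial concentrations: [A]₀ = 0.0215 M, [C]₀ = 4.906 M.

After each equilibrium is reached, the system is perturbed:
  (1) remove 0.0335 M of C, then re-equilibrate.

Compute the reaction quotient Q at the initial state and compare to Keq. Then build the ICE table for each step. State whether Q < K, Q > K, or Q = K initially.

Q₀ = 5492; Q > K (proceeds reverse)

Q₀ = 5492 vs Keq = 0.003527 ⇒ Q>K, reverse
Step 1:
                  A         C
  I          0.0215     4.906
  C           1.576    -4.728
  E           1.598    0.1779
  solve Keq expr → x = -1.576; check Q = 0.003527
Then remove 0.0335 M of C.
Step 2:
                  A         C
  I           1.598    0.1444
  C        -0.01103   0.03309
  E           1.586    0.1775
  solve Keq expr → x = 0.01103; check Q = 0.003527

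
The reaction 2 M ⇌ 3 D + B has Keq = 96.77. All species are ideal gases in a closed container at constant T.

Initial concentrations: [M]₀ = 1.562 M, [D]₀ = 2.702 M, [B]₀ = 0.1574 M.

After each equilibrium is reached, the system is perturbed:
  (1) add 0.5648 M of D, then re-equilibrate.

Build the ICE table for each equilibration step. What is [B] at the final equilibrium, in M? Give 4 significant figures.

Q₀ = 1.273 vs Keq = 96.77 ⇒ Q<K, forward
Step 1:
                    M           D           B
  I             1.562       2.702      0.1574
  C           -0.9097       1.365      0.4549
  E            0.6523       4.067      0.6123
  solve Keq expr → x = 0.4549; check Q = 96.77
Then add 0.5648 M of D.
Step 2:
                    M           D           B
  I            0.6523       4.631      0.6123
  C           0.08271     -0.1241    -0.04136
  E             0.735       4.507      0.5709
  solve Keq expr → x = -0.04136; check Q = 96.77

[B]_eq = 0.5709 M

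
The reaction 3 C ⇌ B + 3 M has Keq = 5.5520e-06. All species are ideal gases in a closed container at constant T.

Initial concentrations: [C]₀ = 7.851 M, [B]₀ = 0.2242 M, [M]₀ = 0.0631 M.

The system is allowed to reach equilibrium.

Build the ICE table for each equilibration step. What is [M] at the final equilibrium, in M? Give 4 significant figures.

Q₀ = 1.1640e-07 vs Keq = 5.5520e-06 ⇒ Q<K, forward
Step 1:
                    C           B           M
  Initial       7.851      0.2242      0.0631
  Change      -0.1471     0.04904      0.1471
  Equil         7.704      0.2732      0.2102
  solve Keq expr → x = 0.04904; check Q = 5.5520e-06

[M]_eq = 0.2102 M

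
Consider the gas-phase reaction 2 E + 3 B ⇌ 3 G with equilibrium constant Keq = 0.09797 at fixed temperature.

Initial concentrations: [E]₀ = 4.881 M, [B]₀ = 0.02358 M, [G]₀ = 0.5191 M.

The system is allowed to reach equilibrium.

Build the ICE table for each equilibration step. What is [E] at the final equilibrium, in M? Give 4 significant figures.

[E]_eq = 5.019 M

Q₀ = 447.8 vs Keq = 0.09797 ⇒ Q>K, reverse
Step 1:
                  E         B         G
  Initial     4.881   0.02358    0.5191
  Change     0.1381    0.2072   -0.2072
  Equil       5.019    0.2308    0.3119
  solve Keq expr → x = -0.06907; check Q = 0.09797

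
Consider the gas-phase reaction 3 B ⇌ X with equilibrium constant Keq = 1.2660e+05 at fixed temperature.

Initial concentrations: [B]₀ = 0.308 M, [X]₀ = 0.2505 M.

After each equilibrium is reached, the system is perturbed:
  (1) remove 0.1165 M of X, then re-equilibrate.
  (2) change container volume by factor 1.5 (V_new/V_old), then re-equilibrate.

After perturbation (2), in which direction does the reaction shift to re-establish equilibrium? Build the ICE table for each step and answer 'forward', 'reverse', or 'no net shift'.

Direction: reverse

Q₀ = 8.573 vs Keq = 1.2660e+05 ⇒ Q<K, forward
Step 1:
                  B         X
  I           0.308    0.2505
  C          -0.294     0.098
  E         0.01401    0.3485
  solve Keq expr → x = 0.098; check Q = 1.2660e+05
Then remove 0.1165 M of X.
Step 2:
                  B         X
  I         0.01401     0.232
  C       -0.001767 5.8910e-04
  E         0.01225    0.2326
  solve Keq expr → x = 5.8910e-04; check Q = 1.2660e+05
Then change container volume by factor 1.5 (V_new/V_old).
Step 3:
                  B         X
  I        0.008165    0.1551
  C        0.002515 -8.3829e-04
  E         0.01068    0.1542
  solve Keq expr → x = -8.3829e-04; check Q = 1.2660e+05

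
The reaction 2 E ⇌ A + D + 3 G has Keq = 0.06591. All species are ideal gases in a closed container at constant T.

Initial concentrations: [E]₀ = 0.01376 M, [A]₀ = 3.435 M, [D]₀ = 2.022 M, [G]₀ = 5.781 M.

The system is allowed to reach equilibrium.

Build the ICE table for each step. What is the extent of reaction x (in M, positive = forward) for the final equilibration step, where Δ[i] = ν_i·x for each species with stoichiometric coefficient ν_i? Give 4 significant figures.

Q₀ = 7.0873e+06 vs Keq = 0.06591 ⇒ Q>K, reverse
Step 1:
                    E           A           D           G
  I           0.01376       3.435       2.022       5.781
  C             3.211      -1.605      -1.605      -4.816
  E             3.224        1.83      0.4167      0.9651
  solve Keq expr → x = -1.605; check Q = 0.06591

x = -1.605 M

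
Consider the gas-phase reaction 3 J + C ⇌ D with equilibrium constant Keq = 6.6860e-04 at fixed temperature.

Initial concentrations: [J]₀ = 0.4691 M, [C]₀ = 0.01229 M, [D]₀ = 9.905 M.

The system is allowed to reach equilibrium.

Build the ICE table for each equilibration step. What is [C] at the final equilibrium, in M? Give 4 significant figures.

Q₀ = 7807 vs Keq = 6.6860e-04 ⇒ Q>K, reverse
Step 1:
                    J           C           D
  Initial      0.4691     0.01229       9.905
  Change        12.34       4.112      -4.112
  Equil         12.81       4.125       5.793
  solve Keq expr → x = -4.112; check Q = 6.6860e-04

[C]_eq = 4.125 M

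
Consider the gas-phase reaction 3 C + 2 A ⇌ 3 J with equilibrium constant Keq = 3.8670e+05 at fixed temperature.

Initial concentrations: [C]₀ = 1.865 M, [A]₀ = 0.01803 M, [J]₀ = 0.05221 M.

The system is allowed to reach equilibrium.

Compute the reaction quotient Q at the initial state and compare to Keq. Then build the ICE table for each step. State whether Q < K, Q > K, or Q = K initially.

Q₀ = 0.06749 vs Keq = 3.8670e+05 ⇒ Q<K, forward
Step 1:
                   C          A          J
  init         1.865    0.01803    0.05221
  Δ         -0.02702   -0.01802    0.02702
  eq           1.838 1.4393e-05    0.07923
  solve Keq expr → x = 0.009008; check Q = 3.8670e+05

Q₀ = 0.06749; Q < K (proceeds forward)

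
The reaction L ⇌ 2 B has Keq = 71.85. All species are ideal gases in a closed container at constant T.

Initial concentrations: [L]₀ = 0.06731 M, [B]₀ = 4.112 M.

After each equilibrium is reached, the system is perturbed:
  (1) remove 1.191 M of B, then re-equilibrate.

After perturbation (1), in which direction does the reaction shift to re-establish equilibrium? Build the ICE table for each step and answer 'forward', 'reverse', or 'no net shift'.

Direction: forward

Q₀ = 251.2 vs Keq = 71.85 ⇒ Q>K, reverse
Step 1:
                    L           B
  I           0.06731       4.112
  C            0.1376     -0.2752
  E            0.2049       3.837
  solve Keq expr → x = -0.1376; check Q = 71.85
Then remove 1.191 M of B.
Step 2:
                    L           B
  I            0.2049       2.646
  C          -0.09324      0.1865
  E            0.1116       2.832
  solve Keq expr → x = 0.09324; check Q = 71.85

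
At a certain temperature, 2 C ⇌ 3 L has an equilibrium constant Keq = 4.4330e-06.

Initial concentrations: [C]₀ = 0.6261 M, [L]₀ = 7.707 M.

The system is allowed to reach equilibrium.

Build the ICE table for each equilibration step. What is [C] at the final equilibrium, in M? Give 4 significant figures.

[C]_eq = 5.729 M

Q₀ = 1168 vs Keq = 4.4330e-06 ⇒ Q>K, reverse
Step 1:
                    C           L
  init         0.6261       7.707
  Δ             5.103      -7.654
  eq            5.729      0.0526
  solve Keq expr → x = -2.551; check Q = 4.4330e-06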